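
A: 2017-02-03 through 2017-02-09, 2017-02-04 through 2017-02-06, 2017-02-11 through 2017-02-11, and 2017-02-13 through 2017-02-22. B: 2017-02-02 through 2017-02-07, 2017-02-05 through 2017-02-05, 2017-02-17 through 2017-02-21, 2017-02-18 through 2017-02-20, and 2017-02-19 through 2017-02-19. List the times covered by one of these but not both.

Merge the first list: 2017-02-03 through 2017-02-09, 2017-02-11 through 2017-02-11, 2017-02-13 through 2017-02-22.
Merge the second list: 2017-02-02 through 2017-02-07, 2017-02-17 through 2017-02-21.
Only in the first: 2017-02-08 through 2017-02-09, 2017-02-11 through 2017-02-11, 2017-02-13 through 2017-02-16, 2017-02-22 through 2017-02-22.
Only in the second: 2017-02-02 through 2017-02-02.
Together these are the periods covered by exactly one.

2017-02-02 through 2017-02-02, 2017-02-08 through 2017-02-09, 2017-02-11 through 2017-02-11, 2017-02-13 through 2017-02-16, 2017-02-22 through 2017-02-22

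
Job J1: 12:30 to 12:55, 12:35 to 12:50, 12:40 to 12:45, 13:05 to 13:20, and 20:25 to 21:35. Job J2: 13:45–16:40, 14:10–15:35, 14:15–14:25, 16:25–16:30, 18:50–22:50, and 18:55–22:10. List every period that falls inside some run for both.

20:25–21:35

Merge the first list: 12:30–12:55, 13:05–13:20, 20:25–21:35.
Merge the second list: 13:45–16:40, 18:50–22:50.
12:30–12:55: no overlap with the second set.
13:05–13:20: no overlap with the second set.
20:25–21:35 meets the second set on 20:25–21:35.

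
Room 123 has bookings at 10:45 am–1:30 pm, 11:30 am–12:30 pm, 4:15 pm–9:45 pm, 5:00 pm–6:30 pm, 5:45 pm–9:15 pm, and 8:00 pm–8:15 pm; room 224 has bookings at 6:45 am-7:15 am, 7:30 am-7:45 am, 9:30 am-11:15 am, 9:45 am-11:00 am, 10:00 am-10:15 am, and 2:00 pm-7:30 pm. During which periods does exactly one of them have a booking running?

6:45 am-7:15 am, 7:30 am-7:45 am, 9:30 am-10:45 am, 11:15 am-1:30 pm, 2:00 pm-4:15 pm, 7:30 pm-9:45 pm

First set merges to 10:45 am-1:30 pm, 4:15 pm-9:45 pm.
Second set merges to 6:45 am-7:15 am, 7:30 am-7:45 am, 9:30 am-11:15 am, 2:00 pm-7:30 pm.
A \ B = 11:15 am-1:30 pm, 7:30 pm-9:45 pm.
B \ A = 6:45 am-7:15 am, 7:30 am-7:45 am, 9:30 am-10:45 am, 2:00 pm-4:15 pm.
Union of the two gives the symmetric difference.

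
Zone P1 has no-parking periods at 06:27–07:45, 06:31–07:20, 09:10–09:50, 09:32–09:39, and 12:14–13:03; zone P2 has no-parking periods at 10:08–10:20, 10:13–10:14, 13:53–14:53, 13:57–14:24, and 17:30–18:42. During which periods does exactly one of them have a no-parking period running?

A, merged: 06:27-07:45, 09:10-09:50, 12:14-13:03.
B, merged: 10:08-10:20, 13:53-14:53, 17:30-18:42.
A \ B = 06:27-07:45, 09:10-09:50, 12:14-13:03.
B \ A = 10:08-10:20, 13:53-14:53, 17:30-18:42.
Union of the two gives the symmetric difference.

06:27-07:45, 09:10-09:50, 10:08-10:20, 12:14-13:03, 13:53-14:53, 17:30-18:42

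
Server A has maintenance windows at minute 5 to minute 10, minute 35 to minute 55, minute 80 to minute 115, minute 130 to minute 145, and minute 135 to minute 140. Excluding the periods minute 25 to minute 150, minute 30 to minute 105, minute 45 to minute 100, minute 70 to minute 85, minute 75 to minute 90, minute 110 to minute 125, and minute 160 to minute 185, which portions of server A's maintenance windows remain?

minute 5 to minute 10

Merge the first list: minute 5 to minute 10, minute 35 to minute 55, minute 80 to minute 115, minute 130 to minute 145.
Merge the second list: minute 25 to minute 150, minute 160 to minute 185.
minute 5 to minute 10 is untouched.
minute 35 to minute 55 lies entirely inside B → drops out.
minute 80 to minute 115 lies entirely inside B → drops out.
minute 130 to minute 145 lies entirely inside B → drops out.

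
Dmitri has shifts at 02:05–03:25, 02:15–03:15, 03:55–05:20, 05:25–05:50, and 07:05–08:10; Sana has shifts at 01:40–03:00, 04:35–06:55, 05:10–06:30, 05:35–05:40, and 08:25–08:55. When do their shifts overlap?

02:05-03:00, 04:35-05:20, 05:25-05:50

A, merged: 02:05-03:25, 03:55-05:20, 05:25-05:50, 07:05-08:10.
B, merged: 01:40-03:00, 04:35-06:55, 08:25-08:55.
02:05-03:25 meets the second set on 02:05-03:00.
03:55-05:20 meets the second set on 04:35-05:20.
05:25-05:50 meets the second set on 05:25-05:50.
07:05-08:10: no overlap with the second set.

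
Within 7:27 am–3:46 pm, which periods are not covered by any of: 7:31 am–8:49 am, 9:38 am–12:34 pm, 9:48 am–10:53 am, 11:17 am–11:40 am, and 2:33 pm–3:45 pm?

The merged coverage is 7:31 am-8:49 am, 9:38 am-12:34 pm, 2:33 pm-3:45 pm.
Gaps within 7:27 am-3:46 pm: 7:27 am-7:31 am, 8:49 am-9:38 am, 12:34 pm-2:33 pm, 3:45 pm-3:46 pm.

7:27 am-7:31 am, 8:49 am-9:38 am, 12:34 pm-2:33 pm, 3:45 pm-3:46 pm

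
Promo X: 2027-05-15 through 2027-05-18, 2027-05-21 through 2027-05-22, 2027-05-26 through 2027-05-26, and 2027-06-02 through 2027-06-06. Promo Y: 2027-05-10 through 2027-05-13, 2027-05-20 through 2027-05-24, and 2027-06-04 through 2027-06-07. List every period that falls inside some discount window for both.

2027-05-15 through 2027-05-18 falls entirely outside B.
2027-05-21 through 2027-05-22 overlaps B on 2027-05-21 through 2027-05-22.
2027-05-26 through 2027-05-26 falls entirely outside B.
2027-06-02 through 2027-06-06 overlaps B on 2027-06-04 through 2027-06-06.

2027-05-21 through 2027-05-22, 2027-06-04 through 2027-06-06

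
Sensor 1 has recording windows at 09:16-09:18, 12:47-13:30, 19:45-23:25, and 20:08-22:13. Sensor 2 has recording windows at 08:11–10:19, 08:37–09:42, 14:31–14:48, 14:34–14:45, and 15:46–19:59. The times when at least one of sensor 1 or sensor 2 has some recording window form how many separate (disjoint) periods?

4

First set merges to 09:16–09:18, 12:47–13:30, 19:45–23:25.
Second set merges to 08:11–10:19, 14:31–14:48, 15:46–19:59.
A ∪ B = 08:11–10:19, 12:47–13:30, 14:31–14:48, 15:46–23:25.
That is 4 disjoint pieces.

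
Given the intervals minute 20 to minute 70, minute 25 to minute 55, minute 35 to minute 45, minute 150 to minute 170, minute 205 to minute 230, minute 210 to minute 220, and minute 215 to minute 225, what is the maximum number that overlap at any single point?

Walk the sorted start/end points keeping a running depth.
The depth first hits 3 at minute 35.

3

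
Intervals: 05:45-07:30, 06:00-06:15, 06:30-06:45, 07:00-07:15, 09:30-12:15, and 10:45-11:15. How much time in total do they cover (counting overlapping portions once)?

Merged: 05:45–07:30, 09:30–12:15.
Lengths: 1 h 45 min + 2 h 45 min = 4 h 30 min.

4 h 30 min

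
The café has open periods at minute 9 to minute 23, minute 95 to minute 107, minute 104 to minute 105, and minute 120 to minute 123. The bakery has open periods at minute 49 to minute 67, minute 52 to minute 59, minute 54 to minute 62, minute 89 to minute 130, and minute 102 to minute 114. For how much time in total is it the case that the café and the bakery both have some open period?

Merge the first list: minute 9 to minute 23, minute 95 to minute 107, minute 120 to minute 123.
Merge the second list: minute 49 to minute 67, minute 89 to minute 130.
A ∩ B = minute 95 to minute 107, minute 120 to minute 123.
Total: 12 minutes + 3 minutes = 15 minutes.

15 minutes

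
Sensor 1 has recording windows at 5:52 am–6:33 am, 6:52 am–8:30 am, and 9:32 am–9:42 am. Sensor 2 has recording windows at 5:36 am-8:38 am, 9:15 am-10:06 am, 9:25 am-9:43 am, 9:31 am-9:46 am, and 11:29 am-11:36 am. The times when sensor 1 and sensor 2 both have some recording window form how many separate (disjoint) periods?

3

B, merged: 5:36 am–8:38 am, 9:15 am–10:06 am, 11:29 am–11:36 am.
A ∩ B = 5:52 am–6:33 am, 6:52 am–8:30 am, 9:32 am–9:42 am.
That is 3 disjoint pieces.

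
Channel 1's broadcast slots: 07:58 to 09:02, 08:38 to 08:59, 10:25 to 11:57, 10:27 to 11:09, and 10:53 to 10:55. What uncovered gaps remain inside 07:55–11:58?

07:55–07:58, 09:02–10:25, 11:57–11:58

Covered (merged): 07:58–09:02, 10:25–11:57.
Uncovered inside 07:55–11:58: 07:55–07:58, 09:02–10:25, 11:57–11:58.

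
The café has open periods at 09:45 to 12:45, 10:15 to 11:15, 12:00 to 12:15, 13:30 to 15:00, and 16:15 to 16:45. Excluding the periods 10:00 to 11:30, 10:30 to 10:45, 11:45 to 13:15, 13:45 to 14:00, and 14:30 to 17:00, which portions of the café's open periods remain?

Merge the first list: 09:45–12:45, 13:30–15:00, 16:15–16:45.
Merge the second list: 10:00–11:30, 11:45–13:15, 13:45–14:00, 14:30–17:00.
09:45–12:45 with B removed leaves 09:45–10:00, 11:30–11:45.
13:30–15:00 with B removed leaves 13:30–13:45, 14:00–14:30.
16:15–16:45 lies entirely inside B → drops out.

09:45–10:00, 11:30–11:45, 13:30–13:45, 14:00–14:30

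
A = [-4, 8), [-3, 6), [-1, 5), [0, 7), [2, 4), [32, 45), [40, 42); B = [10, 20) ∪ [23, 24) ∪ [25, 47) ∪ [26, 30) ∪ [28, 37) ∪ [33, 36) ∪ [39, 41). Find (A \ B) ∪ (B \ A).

Merge the first list: [-4, 8), [32, 45).
Merge the second list: [10, 20), [23, 24), [25, 47).
Only in the first: [-4, 8).
Only in the second: [10, 20), [23, 24), [25, 32), [45, 47).
Together these are the periods covered by exactly one.

[-4, 8) ∪ [10, 20) ∪ [23, 24) ∪ [25, 32) ∪ [45, 47)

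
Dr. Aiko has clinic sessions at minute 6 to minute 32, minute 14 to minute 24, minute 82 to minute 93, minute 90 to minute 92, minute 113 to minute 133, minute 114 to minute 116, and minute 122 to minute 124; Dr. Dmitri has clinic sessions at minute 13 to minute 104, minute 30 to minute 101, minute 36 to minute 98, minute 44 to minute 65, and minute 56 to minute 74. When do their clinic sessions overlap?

minute 13 to minute 32, minute 82 to minute 93

A, merged: minute 6 to minute 32, minute 82 to minute 93, minute 113 to minute 133.
B, merged: minute 13 to minute 104.
minute 6 to minute 32 meets the second set on minute 13 to minute 32.
minute 82 to minute 93 meets the second set on minute 82 to minute 93.
minute 113 to minute 133: no overlap with the second set.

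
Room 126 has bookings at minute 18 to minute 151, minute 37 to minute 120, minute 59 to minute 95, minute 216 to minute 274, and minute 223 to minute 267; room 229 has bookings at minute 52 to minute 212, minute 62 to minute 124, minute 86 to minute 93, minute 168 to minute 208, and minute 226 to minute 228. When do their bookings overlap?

minute 52 to minute 151, minute 226 to minute 228

First set merges to minute 18 to minute 151, minute 216 to minute 274.
Second set merges to minute 52 to minute 212, minute 226 to minute 228.
minute 18 to minute 151 overlaps B on minute 52 to minute 151.
minute 216 to minute 274 overlaps B on minute 226 to minute 228.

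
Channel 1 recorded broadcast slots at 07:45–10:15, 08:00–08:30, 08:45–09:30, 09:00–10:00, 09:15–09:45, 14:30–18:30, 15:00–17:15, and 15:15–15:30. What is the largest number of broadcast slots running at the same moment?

Walk the sorted start/end points keeping a running depth.
The depth first hits 4 at 09:15.

4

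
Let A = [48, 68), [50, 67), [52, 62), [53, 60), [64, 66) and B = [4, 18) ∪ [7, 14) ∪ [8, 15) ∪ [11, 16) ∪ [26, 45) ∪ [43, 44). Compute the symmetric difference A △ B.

A, merged: [48, 68).
B, merged: [4, 18), [26, 45).
Only in the first: [48, 68).
Only in the second: [4, 18), [26, 45).
Together these are the periods covered by exactly one.

[4, 18) ∪ [26, 45) ∪ [48, 68)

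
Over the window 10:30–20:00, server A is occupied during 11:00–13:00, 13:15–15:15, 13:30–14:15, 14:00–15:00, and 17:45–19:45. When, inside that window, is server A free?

10:30–11:00, 13:00–13:15, 15:15–17:45, 19:45–20:00

After merging, the occupied span is 11:00–13:00, 13:15–15:15, 17:45–19:45.
Complement within 10:30–20:00: 10:30–11:00, 13:00–13:15, 15:15–17:45, 19:45–20:00.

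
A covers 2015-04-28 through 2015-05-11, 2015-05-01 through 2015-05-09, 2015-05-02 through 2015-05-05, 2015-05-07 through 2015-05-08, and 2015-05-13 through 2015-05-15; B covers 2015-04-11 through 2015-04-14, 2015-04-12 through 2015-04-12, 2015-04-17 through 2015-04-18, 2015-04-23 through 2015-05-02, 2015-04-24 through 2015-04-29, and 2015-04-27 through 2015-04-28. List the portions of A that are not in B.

First set merges to 2015-04-28 through 2015-05-11, 2015-05-13 through 2015-05-15.
Second set merges to 2015-04-11 through 2015-04-14, 2015-04-17 through 2015-04-18, 2015-04-23 through 2015-05-02.
2015-04-28 through 2015-05-11 with B removed leaves 2015-05-03 through 2015-05-11.
2015-05-13 through 2015-05-15 is untouched.

2015-05-03 through 2015-05-11, 2015-05-13 through 2015-05-15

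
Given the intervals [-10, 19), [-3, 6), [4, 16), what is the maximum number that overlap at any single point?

3

At 4, 3 of the intervals are simultaneously active.
No point has more.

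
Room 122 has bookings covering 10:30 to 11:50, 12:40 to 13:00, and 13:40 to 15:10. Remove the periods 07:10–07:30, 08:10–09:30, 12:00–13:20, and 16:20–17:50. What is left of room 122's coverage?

10:30–11:50: nothing removed.
12:40–13:00: entirely removed.
13:40–15:10: nothing removed.

10:30–11:50, 13:40–15:10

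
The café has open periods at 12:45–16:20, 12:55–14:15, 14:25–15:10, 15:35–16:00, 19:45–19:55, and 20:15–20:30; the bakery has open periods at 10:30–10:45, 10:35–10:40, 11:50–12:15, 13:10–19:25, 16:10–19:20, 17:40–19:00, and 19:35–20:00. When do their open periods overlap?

First set merges to 12:45-16:20, 19:45-19:55, 20:15-20:30.
Second set merges to 10:30-10:45, 11:50-12:15, 13:10-19:25, 19:35-20:00.
12:45-16:20 meets the second set on 13:10-16:20.
19:45-19:55 meets the second set on 19:45-19:55.
20:15-20:30: no overlap with the second set.

13:10-16:20, 19:45-19:55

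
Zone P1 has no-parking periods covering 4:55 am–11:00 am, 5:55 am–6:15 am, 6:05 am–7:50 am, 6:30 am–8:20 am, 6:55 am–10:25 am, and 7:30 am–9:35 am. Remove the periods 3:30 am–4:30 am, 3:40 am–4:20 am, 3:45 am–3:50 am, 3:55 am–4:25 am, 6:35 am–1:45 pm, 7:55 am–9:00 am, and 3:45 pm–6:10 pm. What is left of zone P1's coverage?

4:55 am-6:35 am

A, merged: 4:55 am-11:00 am.
B, merged: 3:30 am-4:30 am, 6:35 am-1:45 pm, 3:45 pm-6:10 pm.
4:55 am-11:00 am minus B → 4:55 am-6:35 am.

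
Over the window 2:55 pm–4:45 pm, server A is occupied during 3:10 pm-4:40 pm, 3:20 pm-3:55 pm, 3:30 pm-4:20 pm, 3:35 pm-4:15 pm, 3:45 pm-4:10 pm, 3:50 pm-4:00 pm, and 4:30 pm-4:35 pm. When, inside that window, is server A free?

The merged coverage is 3:10 pm-4:40 pm.
Uncovered inside 2:55 pm-4:45 pm: 2:55 pm-3:10 pm, 4:40 pm-4:45 pm.

2:55 pm-3:10 pm, 4:40 pm-4:45 pm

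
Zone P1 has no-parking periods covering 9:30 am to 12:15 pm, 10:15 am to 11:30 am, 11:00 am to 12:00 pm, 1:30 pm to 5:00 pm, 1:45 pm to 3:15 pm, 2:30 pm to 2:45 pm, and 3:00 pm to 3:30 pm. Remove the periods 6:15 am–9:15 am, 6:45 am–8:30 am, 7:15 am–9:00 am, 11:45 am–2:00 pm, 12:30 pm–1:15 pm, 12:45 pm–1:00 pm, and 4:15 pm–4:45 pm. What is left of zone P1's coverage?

Merge the first list: 9:30 am–12:15 pm, 1:30 pm–5:00 pm.
Merge the second list: 6:15 am–9:15 am, 11:45 am–2:00 pm, 4:15 pm–4:45 pm.
9:30 am–12:15 pm with B removed leaves 9:30 am–11:45 am.
1:30 pm–5:00 pm with B removed leaves 2:00 pm–4:15 pm, 4:45 pm–5:00 pm.

9:30 am–11:45 am, 2:00 pm–4:15 pm, 4:45 pm–5:00 pm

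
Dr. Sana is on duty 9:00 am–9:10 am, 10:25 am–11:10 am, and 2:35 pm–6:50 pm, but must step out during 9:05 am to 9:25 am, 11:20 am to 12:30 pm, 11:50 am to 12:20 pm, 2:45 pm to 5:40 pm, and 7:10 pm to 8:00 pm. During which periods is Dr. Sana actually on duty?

9:00 am–9:05 am, 10:25 am–11:10 am, 2:35 pm–2:45 pm, 5:40 pm–6:50 pm

Second set merges to 9:05 am–9:25 am, 11:20 am–12:30 pm, 2:45 pm–5:40 pm, 7:10 pm–8:00 pm.
9:00 am–9:10 am \ B = 9:00 am–9:05 am.
10:25 am–11:10 am: nothing removed.
2:35 pm–6:50 pm \ B = 2:35 pm–2:45 pm, 5:40 pm–6:50 pm.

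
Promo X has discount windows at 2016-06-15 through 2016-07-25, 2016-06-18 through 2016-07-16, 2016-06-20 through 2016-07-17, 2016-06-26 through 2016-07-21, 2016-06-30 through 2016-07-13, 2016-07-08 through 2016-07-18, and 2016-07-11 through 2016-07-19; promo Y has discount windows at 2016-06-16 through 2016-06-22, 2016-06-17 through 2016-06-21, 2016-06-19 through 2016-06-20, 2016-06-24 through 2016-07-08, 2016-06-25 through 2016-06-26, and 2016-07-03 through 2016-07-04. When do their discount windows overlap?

A, merged: 2016-06-15 through 2016-07-25.
B, merged: 2016-06-16 through 2016-06-22, 2016-06-24 through 2016-07-08.
2016-06-15 through 2016-07-25 overlaps B on 2016-06-16 through 2016-06-22, 2016-06-24 through 2016-07-08.

2016-06-16 through 2016-06-22, 2016-06-24 through 2016-07-08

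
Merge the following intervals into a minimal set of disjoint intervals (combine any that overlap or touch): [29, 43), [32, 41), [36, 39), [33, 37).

Sort by start: [29, 43), [32, 41), [33, 37), [36, 39).
[32, 41) overlaps/touches [29, 43) → extend to [29, 43).
[33, 37) overlaps/touches [29, 43) → extend to [29, 43).
[36, 39) overlaps/touches [29, 43) → extend to [29, 43).

[29, 43)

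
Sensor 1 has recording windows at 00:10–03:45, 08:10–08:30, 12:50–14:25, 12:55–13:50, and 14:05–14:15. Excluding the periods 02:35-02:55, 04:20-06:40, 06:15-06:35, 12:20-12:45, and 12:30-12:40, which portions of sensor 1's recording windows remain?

00:10-02:35, 02:55-03:45, 08:10-08:30, 12:50-14:25

First set merges to 00:10-03:45, 08:10-08:30, 12:50-14:25.
Second set merges to 02:35-02:55, 04:20-06:40, 12:20-12:45.
00:10-03:45 minus B → 00:10-02:35, 02:55-03:45.
08:10-08:30: no B overlap → unchanged.
12:50-14:25: no B overlap → unchanged.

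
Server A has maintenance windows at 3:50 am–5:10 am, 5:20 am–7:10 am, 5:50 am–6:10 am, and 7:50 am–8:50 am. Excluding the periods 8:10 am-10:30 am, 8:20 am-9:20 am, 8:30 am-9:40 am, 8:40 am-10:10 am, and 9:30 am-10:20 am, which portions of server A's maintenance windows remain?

3:50 am–5:10 am, 5:20 am–7:10 am, 7:50 am–8:10 am

A, merged: 3:50 am–5:10 am, 5:20 am–7:10 am, 7:50 am–8:50 am.
B, merged: 8:10 am–10:30 am.
3:50 am–5:10 am: nothing removed.
5:20 am–7:10 am: nothing removed.
7:50 am–8:50 am \ B = 7:50 am–8:10 am.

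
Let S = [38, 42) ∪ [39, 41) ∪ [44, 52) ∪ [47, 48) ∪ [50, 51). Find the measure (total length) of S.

Merged: [38, 42), [44, 52).
Lengths: 4 + 8 = 12.

12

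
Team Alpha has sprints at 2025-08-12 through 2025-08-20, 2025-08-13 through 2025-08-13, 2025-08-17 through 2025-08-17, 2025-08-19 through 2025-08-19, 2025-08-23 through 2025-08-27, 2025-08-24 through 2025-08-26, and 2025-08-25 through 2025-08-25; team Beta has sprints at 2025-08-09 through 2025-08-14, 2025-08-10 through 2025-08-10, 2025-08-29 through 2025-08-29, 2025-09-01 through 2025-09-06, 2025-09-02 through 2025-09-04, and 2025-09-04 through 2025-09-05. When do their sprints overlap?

First set merges to 2025-08-12 through 2025-08-20, 2025-08-23 through 2025-08-27.
Second set merges to 2025-08-09 through 2025-08-14, 2025-08-29 through 2025-08-29, 2025-09-01 through 2025-09-06.
2025-08-12 through 2025-08-20 meets the second set on 2025-08-12 through 2025-08-14.
2025-08-23 through 2025-08-27: no overlap with the second set.

2025-08-12 through 2025-08-14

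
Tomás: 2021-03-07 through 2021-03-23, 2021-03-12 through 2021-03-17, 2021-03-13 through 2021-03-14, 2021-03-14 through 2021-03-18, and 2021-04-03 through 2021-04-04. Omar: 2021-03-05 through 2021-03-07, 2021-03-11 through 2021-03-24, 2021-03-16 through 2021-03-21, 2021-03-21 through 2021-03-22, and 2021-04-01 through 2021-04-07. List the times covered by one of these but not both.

Merge the first list: 2021-03-07 through 2021-03-23, 2021-04-03 through 2021-04-04.
Merge the second list: 2021-03-05 through 2021-03-07, 2021-03-11 through 2021-03-24, 2021-04-01 through 2021-04-07.
Only in the first: 2021-03-08 through 2021-03-10.
Only in the second: 2021-03-05 through 2021-03-06, 2021-03-24 through 2021-03-24, 2021-04-01 through 2021-04-02, 2021-04-05 through 2021-04-07.
Together these are the periods covered by exactly one.

2021-03-05 through 2021-03-06, 2021-03-08 through 2021-03-10, 2021-03-24 through 2021-03-24, 2021-04-01 through 2021-04-02, 2021-04-05 through 2021-04-07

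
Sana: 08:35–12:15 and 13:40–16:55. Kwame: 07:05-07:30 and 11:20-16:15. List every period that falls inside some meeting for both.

11:20–12:15, 13:40–16:15

08:35–12:15 overlaps B on 11:20–12:15.
13:40–16:55 overlaps B on 13:40–16:15.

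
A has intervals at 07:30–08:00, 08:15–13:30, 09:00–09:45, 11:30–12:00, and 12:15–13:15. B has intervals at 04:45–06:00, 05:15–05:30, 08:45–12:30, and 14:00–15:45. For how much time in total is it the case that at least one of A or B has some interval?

A, merged: 07:30–08:00, 08:15–13:30.
B, merged: 04:45–06:00, 08:45–12:30, 14:00–15:45.
A ∪ B = 04:45–06:00, 07:30–08:00, 08:15–13:30, 14:00–15:45.
Total: 1 h 15 min + 30 min + 5 h 15 min + 1 h 45 min = 8 h 45 min.

8 h 45 min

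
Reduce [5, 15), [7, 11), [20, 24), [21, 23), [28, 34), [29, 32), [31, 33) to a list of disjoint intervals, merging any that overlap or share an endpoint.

[7, 11) overlaps/touches [5, 15) → extend to [5, 15).
[20, 24) is disjoint → start new block.
[21, 23) overlaps/touches [20, 24) → extend to [20, 24).
[28, 34) is disjoint → start new block.
[29, 32) overlaps/touches [28, 34) → extend to [28, 34).
[31, 33) overlaps/touches [28, 34) → extend to [28, 34).

[5, 15) ∪ [20, 24) ∪ [28, 34)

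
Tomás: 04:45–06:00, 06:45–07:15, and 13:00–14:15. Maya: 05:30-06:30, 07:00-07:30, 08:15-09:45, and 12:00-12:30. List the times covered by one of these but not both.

Only in the first: 04:45-05:30, 06:45-07:00, 13:00-14:15.
Only in the second: 06:00-06:30, 07:15-07:30, 08:15-09:45, 12:00-12:30.
Together these are the periods covered by exactly one.

04:45-05:30, 06:00-06:30, 06:45-07:00, 07:15-07:30, 08:15-09:45, 12:00-12:30, 13:00-14:15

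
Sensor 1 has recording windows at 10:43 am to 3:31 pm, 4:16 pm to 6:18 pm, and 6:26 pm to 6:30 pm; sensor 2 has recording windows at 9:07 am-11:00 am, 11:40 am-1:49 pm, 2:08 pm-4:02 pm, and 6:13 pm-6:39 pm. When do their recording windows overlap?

10:43 am–11:00 am, 11:40 am–1:49 pm, 2:08 pm–3:31 pm, 6:13 pm–6:18 pm, 6:26 pm–6:30 pm

10:43 am–3:31 pm overlaps B on 10:43 am–11:00 am, 11:40 am–1:49 pm, 2:08 pm–3:31 pm.
4:16 pm–6:18 pm overlaps B on 6:13 pm–6:18 pm.
6:26 pm–6:30 pm overlaps B on 6:26 pm–6:30 pm.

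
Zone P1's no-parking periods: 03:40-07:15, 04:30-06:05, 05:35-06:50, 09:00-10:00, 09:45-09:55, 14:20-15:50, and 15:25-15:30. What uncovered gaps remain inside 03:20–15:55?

03:20–03:40, 07:15–09:00, 10:00–14:20, 15:50–15:55

The merged coverage is 03:40–07:15, 09:00–10:00, 14:20–15:50.
Gaps within 03:20–15:55: 03:20–03:40, 07:15–09:00, 10:00–14:20, 15:50–15:55.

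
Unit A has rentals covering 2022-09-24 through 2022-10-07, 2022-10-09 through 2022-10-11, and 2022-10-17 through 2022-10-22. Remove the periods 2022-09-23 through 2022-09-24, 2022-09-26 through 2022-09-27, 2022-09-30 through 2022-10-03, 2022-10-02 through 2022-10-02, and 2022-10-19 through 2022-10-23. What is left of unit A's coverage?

B, merged: 2022-09-23 through 2022-09-24, 2022-09-26 through 2022-09-27, 2022-09-30 through 2022-10-03, 2022-10-19 through 2022-10-23.
2022-09-24 through 2022-10-07 \ B = 2022-09-25 through 2022-09-25, 2022-09-28 through 2022-09-29, 2022-10-04 through 2022-10-07.
2022-10-09 through 2022-10-11: nothing removed.
2022-10-17 through 2022-10-22 \ B = 2022-10-17 through 2022-10-18.

2022-09-25 through 2022-09-25, 2022-09-28 through 2022-09-29, 2022-10-04 through 2022-10-07, 2022-10-09 through 2022-10-11, 2022-10-17 through 2022-10-18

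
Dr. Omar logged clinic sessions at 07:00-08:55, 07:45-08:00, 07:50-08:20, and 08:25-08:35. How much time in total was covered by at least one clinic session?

Merged: 07:00–08:55.
Length: 1 h 55 min.

1 h 55 min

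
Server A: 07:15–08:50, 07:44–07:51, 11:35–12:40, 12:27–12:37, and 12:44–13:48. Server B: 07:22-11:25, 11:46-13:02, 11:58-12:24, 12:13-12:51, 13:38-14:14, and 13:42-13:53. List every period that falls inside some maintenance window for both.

07:22–08:50, 11:46–12:40, 12:44–13:02, 13:38–13:48

A, merged: 07:15–08:50, 11:35–12:40, 12:44–13:48.
B, merged: 07:22–11:25, 11:46–13:02, 13:38–14:14.
07:15–08:50 ∩ B → 07:22–08:50.
11:35–12:40 ∩ B → 11:46–12:40.
12:44–13:48 ∩ B → 12:44–13:02, 13:38–13:48.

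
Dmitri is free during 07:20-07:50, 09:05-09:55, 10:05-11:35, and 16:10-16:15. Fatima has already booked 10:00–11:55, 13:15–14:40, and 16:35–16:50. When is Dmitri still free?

07:20-07:50: no B overlap → unchanged.
09:05-09:55: no B overlap → unchanged.
10:05-11:35: fully covered by B → removed.
16:10-16:15: no B overlap → unchanged.

07:20-07:50, 09:05-09:55, 16:10-16:15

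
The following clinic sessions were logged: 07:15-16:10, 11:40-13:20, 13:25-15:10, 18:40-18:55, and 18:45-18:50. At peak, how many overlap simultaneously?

2

At 11:40, 2 of the intervals are simultaneously active.
No point has more.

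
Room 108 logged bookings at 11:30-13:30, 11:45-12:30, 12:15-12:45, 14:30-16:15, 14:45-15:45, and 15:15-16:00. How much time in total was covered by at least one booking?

Merged: 11:30–13:30, 14:30–16:15.
Lengths: 2 h + 1 h 45 min = 3 h 45 min.

3 h 45 min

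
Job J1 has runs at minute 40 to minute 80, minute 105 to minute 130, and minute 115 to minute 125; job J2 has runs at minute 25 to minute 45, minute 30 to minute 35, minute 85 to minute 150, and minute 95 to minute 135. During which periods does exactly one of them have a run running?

A, merged: minute 40 to minute 80, minute 105 to minute 130.
B, merged: minute 25 to minute 45, minute 85 to minute 150.
A \ B = minute 45 to minute 80.
B \ A = minute 25 to minute 40, minute 85 to minute 105, minute 130 to minute 150.
Union of the two gives the symmetric difference.

minute 25 to minute 40, minute 45 to minute 80, minute 85 to minute 105, minute 130 to minute 150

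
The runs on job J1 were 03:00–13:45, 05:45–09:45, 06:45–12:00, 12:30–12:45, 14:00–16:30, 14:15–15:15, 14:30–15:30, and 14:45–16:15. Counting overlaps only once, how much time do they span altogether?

Merged: 03:00-13:45, 14:00-16:30.
Lengths: 10 h 45 min + 2 h 30 min = 13 h 15 min.

13 h 15 min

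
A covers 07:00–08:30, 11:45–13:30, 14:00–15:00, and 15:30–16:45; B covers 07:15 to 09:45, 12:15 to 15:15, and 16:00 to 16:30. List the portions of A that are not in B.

07:00–08:30 with B removed leaves 07:00–07:15.
11:45–13:30 with B removed leaves 11:45–12:15.
14:00–15:00 lies entirely inside B → drops out.
15:30–16:45 with B removed leaves 15:30–16:00, 16:30–16:45.

07:00–07:15, 11:45–12:15, 15:30–16:00, 16:30–16:45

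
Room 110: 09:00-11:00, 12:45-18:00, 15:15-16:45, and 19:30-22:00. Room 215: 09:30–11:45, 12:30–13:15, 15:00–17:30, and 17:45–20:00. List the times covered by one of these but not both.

09:00-09:30, 11:00-11:45, 12:30-12:45, 13:15-15:00, 17:30-17:45, 18:00-19:30, 20:00-22:00

Merge the first list: 09:00-11:00, 12:45-18:00, 19:30-22:00.
A but not B: 09:00-09:30, 13:15-15:00, 17:30-17:45, 20:00-22:00.
B but not A: 11:00-11:45, 12:30-12:45, 18:00-19:30.
Combining gives A △ B.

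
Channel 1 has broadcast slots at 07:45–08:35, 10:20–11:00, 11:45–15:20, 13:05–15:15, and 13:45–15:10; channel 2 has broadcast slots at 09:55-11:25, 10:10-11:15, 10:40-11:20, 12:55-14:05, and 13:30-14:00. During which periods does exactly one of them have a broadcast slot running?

A, merged: 07:45-08:35, 10:20-11:00, 11:45-15:20.
B, merged: 09:55-11:25, 12:55-14:05.
Only in the first: 07:45-08:35, 11:45-12:55, 14:05-15:20.
Only in the second: 09:55-10:20, 11:00-11:25.
Together these are the periods covered by exactly one.

07:45-08:35, 09:55-10:20, 11:00-11:25, 11:45-12:55, 14:05-15:20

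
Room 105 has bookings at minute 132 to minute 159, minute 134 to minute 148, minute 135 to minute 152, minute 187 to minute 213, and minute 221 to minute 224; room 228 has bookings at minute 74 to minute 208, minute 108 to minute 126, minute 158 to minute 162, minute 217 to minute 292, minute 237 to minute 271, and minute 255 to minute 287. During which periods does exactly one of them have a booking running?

Merge the first list: minute 132 to minute 159, minute 187 to minute 213, minute 221 to minute 224.
Merge the second list: minute 74 to minute 208, minute 217 to minute 292.
Only in the first: minute 208 to minute 213.
Only in the second: minute 74 to minute 132, minute 159 to minute 187, minute 217 to minute 221, minute 224 to minute 292.
Together these are the periods covered by exactly one.

minute 74 to minute 132, minute 159 to minute 187, minute 208 to minute 213, minute 217 to minute 221, minute 224 to minute 292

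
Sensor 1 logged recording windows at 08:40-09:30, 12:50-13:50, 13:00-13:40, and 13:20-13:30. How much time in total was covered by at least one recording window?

1 h 50 min

Merged: 08:40–09:30, 12:50–13:50.
Lengths: 50 min + 1 h = 1 h 50 min.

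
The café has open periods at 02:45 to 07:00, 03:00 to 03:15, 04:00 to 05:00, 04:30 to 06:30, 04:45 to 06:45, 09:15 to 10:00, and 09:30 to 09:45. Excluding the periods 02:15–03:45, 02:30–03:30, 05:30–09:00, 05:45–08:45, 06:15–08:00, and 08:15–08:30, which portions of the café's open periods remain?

03:45–05:30, 09:15–10:00

A, merged: 02:45–07:00, 09:15–10:00.
B, merged: 02:15–03:45, 05:30–09:00.
02:45–07:00 \ B = 03:45–05:30.
09:15–10:00: nothing removed.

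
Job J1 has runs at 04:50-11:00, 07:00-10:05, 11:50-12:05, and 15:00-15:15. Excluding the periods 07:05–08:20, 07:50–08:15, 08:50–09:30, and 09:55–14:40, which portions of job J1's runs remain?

04:50–07:05, 08:20–08:50, 09:30–09:55, 15:00–15:15

Merge the first list: 04:50–11:00, 11:50–12:05, 15:00–15:15.
Merge the second list: 07:05–08:20, 08:50–09:30, 09:55–14:40.
04:50–11:00 \ B = 04:50–07:05, 08:20–08:50, 09:30–09:55.
11:50–12:05: entirely removed.
15:00–15:15: nothing removed.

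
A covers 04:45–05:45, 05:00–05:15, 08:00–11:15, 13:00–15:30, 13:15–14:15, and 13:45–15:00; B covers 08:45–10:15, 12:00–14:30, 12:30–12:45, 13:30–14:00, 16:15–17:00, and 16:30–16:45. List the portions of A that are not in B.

First set merges to 04:45–05:45, 08:00–11:15, 13:00–15:30.
Second set merges to 08:45–10:15, 12:00–14:30, 16:15–17:00.
04:45–05:45: nothing removed.
08:00–11:15 \ B = 08:00–08:45, 10:15–11:15.
13:00–15:30 \ B = 14:30–15:30.

04:45–05:45, 08:00–08:45, 10:15–11:15, 14:30–15:30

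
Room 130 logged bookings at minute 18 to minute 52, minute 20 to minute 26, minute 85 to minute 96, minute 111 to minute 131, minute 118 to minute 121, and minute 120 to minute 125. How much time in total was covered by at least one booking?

Merged: minute 18 to minute 52, minute 85 to minute 96, minute 111 to minute 131.
Lengths: 34 minutes + 11 minutes + 20 minutes = 65 minutes.

65 minutes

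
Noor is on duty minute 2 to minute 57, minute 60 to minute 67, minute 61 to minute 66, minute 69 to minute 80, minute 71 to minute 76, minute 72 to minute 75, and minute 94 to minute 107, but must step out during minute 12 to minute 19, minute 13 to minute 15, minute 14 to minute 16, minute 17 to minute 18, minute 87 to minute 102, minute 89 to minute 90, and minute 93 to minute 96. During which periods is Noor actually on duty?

A, merged: minute 2 to minute 57, minute 60 to minute 67, minute 69 to minute 80, minute 94 to minute 107.
B, merged: minute 12 to minute 19, minute 87 to minute 102.
minute 2 to minute 57 with B removed leaves minute 2 to minute 12, minute 19 to minute 57.
minute 60 to minute 67 is untouched.
minute 69 to minute 80 is untouched.
minute 94 to minute 107 with B removed leaves minute 102 to minute 107.

minute 2 to minute 12, minute 19 to minute 57, minute 60 to minute 67, minute 69 to minute 80, minute 102 to minute 107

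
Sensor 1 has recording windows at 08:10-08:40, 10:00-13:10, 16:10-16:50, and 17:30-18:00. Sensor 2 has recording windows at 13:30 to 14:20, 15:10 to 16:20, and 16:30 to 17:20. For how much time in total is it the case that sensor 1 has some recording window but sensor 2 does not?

A \ B = 08:10–08:40, 10:00–13:10, 16:20–16:30, 17:30–18:00.
Total: 30 min + 3 h 10 min + 10 min + 30 min = 4 h 20 min.

4 h 20 min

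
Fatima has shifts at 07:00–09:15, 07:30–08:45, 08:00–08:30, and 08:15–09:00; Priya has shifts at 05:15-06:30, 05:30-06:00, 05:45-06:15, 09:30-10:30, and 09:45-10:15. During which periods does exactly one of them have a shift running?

A, merged: 07:00–09:15.
B, merged: 05:15–06:30, 09:30–10:30.
Only in the first: 07:00–09:15.
Only in the second: 05:15–06:30, 09:30–10:30.
Together these are the periods covered by exactly one.

05:15–06:30, 07:00–09:15, 09:30–10:30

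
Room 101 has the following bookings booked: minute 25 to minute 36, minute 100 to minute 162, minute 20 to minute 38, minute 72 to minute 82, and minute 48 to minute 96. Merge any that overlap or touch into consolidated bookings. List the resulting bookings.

minute 20 to minute 38, minute 48 to minute 96, minute 100 to minute 162

Sort by start: minute 20 to minute 38, minute 25 to minute 36, minute 48 to minute 96, minute 72 to minute 82, minute 100 to minute 162.
minute 25 to minute 36 overlaps/touches minute 20 to minute 38 → extend to minute 20 to minute 38.
minute 48 to minute 96 is disjoint → start new block.
minute 72 to minute 82 overlaps/touches minute 48 to minute 96 → extend to minute 48 to minute 96.
minute 100 to minute 162 is disjoint → start new block.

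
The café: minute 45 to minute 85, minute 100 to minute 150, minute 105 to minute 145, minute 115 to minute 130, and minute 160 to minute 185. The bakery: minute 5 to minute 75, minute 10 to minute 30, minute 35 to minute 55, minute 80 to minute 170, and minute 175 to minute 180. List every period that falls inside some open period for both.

First set merges to minute 45 to minute 85, minute 100 to minute 150, minute 160 to minute 185.
Second set merges to minute 5 to minute 75, minute 80 to minute 170, minute 175 to minute 180.
minute 45 to minute 85 overlaps B on minute 45 to minute 75, minute 80 to minute 85.
minute 100 to minute 150 overlaps B on minute 100 to minute 150.
minute 160 to minute 185 overlaps B on minute 160 to minute 170, minute 175 to minute 180.

minute 45 to minute 75, minute 80 to minute 85, minute 100 to minute 150, minute 160 to minute 170, minute 175 to minute 180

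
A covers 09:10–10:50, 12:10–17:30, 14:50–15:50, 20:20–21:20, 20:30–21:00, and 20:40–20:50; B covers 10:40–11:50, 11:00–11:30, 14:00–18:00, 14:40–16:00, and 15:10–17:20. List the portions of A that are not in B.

First set merges to 09:10–10:50, 12:10–17:30, 20:20–21:20.
Second set merges to 10:40–11:50, 14:00–18:00.
09:10–10:50 \ B = 09:10–10:40.
12:10–17:30 \ B = 12:10–14:00.
20:20–21:20: nothing removed.

09:10–10:40, 12:10–14:00, 20:20–21:20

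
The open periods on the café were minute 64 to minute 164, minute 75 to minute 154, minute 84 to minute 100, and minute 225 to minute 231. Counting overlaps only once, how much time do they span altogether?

Merged: minute 64 to minute 164, minute 225 to minute 231.
Lengths: 100 minutes + 6 minutes = 106 minutes.

106 minutes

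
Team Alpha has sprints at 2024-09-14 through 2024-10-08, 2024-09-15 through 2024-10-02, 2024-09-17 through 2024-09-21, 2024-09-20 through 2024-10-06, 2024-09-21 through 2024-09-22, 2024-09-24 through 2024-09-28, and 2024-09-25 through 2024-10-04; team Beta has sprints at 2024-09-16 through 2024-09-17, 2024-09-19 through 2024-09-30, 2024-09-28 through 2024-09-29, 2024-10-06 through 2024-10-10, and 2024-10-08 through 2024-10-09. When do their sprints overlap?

2024-09-16 through 2024-09-17, 2024-09-19 through 2024-09-30, 2024-10-06 through 2024-10-08

A, merged: 2024-09-14 through 2024-10-08.
B, merged: 2024-09-16 through 2024-09-17, 2024-09-19 through 2024-09-30, 2024-10-06 through 2024-10-10.
2024-09-14 through 2024-10-08 overlaps B on 2024-09-16 through 2024-09-17, 2024-09-19 through 2024-09-30, 2024-10-06 through 2024-10-08.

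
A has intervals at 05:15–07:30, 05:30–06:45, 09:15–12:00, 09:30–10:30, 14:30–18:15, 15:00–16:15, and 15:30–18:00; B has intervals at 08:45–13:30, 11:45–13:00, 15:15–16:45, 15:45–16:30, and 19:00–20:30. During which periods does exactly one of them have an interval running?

First set merges to 05:15–07:30, 09:15–12:00, 14:30–18:15.
Second set merges to 08:45–13:30, 15:15–16:45, 19:00–20:30.
A \ B = 05:15–07:30, 14:30–15:15, 16:45–18:15.
B \ A = 08:45–09:15, 12:00–13:30, 19:00–20:30.
Union of the two gives the symmetric difference.

05:15–07:30, 08:45–09:15, 12:00–13:30, 14:30–15:15, 16:45–18:15, 19:00–20:30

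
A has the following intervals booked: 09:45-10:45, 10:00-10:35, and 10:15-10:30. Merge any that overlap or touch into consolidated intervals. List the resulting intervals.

10:00–10:35 overlaps/touches 09:45–10:45 → extend to 09:45–10:45.
10:15–10:30 overlaps/touches 09:45–10:45 → extend to 09:45–10:45.

09:45–10:45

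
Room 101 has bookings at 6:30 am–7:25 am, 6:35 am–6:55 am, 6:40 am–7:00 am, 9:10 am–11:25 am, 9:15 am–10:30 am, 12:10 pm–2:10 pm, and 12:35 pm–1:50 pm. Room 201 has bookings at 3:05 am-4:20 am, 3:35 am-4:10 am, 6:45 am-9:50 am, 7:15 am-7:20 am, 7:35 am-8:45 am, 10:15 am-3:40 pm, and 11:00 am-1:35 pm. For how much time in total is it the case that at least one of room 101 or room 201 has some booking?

First set merges to 6:30 am–7:25 am, 9:10 am–11:25 am, 12:10 pm–2:10 pm.
Second set merges to 3:05 am–4:20 am, 6:45 am–9:50 am, 10:15 am–3:40 pm.
A ∪ B = 3:05 am–4:20 am, 6:30 am–3:40 pm.
Total: 1 h 15 min + 9 h 10 min = 10 h 25 min.

10 h 25 min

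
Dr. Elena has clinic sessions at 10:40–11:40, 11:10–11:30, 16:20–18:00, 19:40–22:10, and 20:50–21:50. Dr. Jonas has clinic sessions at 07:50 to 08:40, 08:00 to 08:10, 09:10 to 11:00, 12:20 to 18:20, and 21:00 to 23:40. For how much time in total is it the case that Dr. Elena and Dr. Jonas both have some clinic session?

Merge the first list: 10:40–11:40, 16:20–18:00, 19:40–22:10.
Merge the second list: 07:50–08:40, 09:10–11:00, 12:20–18:20, 21:00–23:40.
A ∩ B = 10:40–11:00, 16:20–18:00, 21:00–22:10.
Total: 20 min + 1 h 40 min + 1 h 10 min = 3 h 10 min.

3 h 10 min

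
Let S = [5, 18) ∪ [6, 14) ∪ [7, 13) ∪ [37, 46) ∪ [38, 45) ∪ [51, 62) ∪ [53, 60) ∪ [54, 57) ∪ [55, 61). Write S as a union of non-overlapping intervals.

[5, 18) ∪ [37, 46) ∪ [51, 62)

[6, 14) overlaps/touches [5, 18) → extend to [5, 18).
[7, 13) overlaps/touches [5, 18) → extend to [5, 18).
[37, 46) is disjoint → start new block.
[38, 45) overlaps/touches [37, 46) → extend to [37, 46).
[51, 62) is disjoint → start new block.
[53, 60) overlaps/touches [51, 62) → extend to [51, 62).
[54, 57) overlaps/touches [51, 62) → extend to [51, 62).
[55, 61) overlaps/touches [51, 62) → extend to [51, 62).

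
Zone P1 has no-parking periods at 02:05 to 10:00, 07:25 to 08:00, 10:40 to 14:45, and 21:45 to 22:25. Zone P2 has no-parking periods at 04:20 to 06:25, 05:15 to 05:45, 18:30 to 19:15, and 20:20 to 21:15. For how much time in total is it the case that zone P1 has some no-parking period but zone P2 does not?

A, merged: 02:05–10:00, 10:40–14:45, 21:45–22:25.
B, merged: 04:20–06:25, 18:30–19:15, 20:20–21:15.
A \ B = 02:05–04:20, 06:25–10:00, 10:40–14:45, 21:45–22:25.
Total: 2 h 15 min + 3 h 35 min + 4 h 5 min + 40 min = 10 h 35 min.

10 h 35 min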